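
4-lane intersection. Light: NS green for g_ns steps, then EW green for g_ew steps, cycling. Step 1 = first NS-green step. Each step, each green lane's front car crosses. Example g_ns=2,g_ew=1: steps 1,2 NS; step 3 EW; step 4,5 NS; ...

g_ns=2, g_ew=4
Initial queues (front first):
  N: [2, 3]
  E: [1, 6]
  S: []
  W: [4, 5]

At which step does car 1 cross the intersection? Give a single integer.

Step 1 [NS]: N:car2-GO,E:wait,S:empty,W:wait | queues: N=1 E=2 S=0 W=2
Step 2 [NS]: N:car3-GO,E:wait,S:empty,W:wait | queues: N=0 E=2 S=0 W=2
Step 3 [EW]: N:wait,E:car1-GO,S:wait,W:car4-GO | queues: N=0 E=1 S=0 W=1
Step 4 [EW]: N:wait,E:car6-GO,S:wait,W:car5-GO | queues: N=0 E=0 S=0 W=0
Car 1 crosses at step 3

3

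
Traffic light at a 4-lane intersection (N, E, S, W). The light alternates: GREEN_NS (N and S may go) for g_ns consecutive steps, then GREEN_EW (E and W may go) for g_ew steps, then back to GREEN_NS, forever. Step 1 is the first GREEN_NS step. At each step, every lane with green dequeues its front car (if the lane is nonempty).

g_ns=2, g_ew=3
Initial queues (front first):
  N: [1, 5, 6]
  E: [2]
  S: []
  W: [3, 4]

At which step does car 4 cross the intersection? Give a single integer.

Step 1 [NS]: N:car1-GO,E:wait,S:empty,W:wait | queues: N=2 E=1 S=0 W=2
Step 2 [NS]: N:car5-GO,E:wait,S:empty,W:wait | queues: N=1 E=1 S=0 W=2
Step 3 [EW]: N:wait,E:car2-GO,S:wait,W:car3-GO | queues: N=1 E=0 S=0 W=1
Step 4 [EW]: N:wait,E:empty,S:wait,W:car4-GO | queues: N=1 E=0 S=0 W=0
Step 5 [EW]: N:wait,E:empty,S:wait,W:empty | queues: N=1 E=0 S=0 W=0
Step 6 [NS]: N:car6-GO,E:wait,S:empty,W:wait | queues: N=0 E=0 S=0 W=0
Car 4 crosses at step 4

4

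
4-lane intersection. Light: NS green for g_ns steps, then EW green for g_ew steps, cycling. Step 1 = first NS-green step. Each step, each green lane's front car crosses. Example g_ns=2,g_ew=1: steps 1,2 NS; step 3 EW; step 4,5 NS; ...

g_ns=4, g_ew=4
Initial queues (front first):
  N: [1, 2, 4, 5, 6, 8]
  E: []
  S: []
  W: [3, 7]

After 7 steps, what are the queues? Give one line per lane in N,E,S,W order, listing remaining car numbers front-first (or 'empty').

Step 1 [NS]: N:car1-GO,E:wait,S:empty,W:wait | queues: N=5 E=0 S=0 W=2
Step 2 [NS]: N:car2-GO,E:wait,S:empty,W:wait | queues: N=4 E=0 S=0 W=2
Step 3 [NS]: N:car4-GO,E:wait,S:empty,W:wait | queues: N=3 E=0 S=0 W=2
Step 4 [NS]: N:car5-GO,E:wait,S:empty,W:wait | queues: N=2 E=0 S=0 W=2
Step 5 [EW]: N:wait,E:empty,S:wait,W:car3-GO | queues: N=2 E=0 S=0 W=1
Step 6 [EW]: N:wait,E:empty,S:wait,W:car7-GO | queues: N=2 E=0 S=0 W=0
Step 7 [EW]: N:wait,E:empty,S:wait,W:empty | queues: N=2 E=0 S=0 W=0

N: 6 8
E: empty
S: empty
W: empty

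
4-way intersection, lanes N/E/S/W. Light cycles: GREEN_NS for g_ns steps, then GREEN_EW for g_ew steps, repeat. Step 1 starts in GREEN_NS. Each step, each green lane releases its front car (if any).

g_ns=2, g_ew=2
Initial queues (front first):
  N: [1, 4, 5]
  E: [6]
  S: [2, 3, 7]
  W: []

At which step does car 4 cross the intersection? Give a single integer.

Step 1 [NS]: N:car1-GO,E:wait,S:car2-GO,W:wait | queues: N=2 E=1 S=2 W=0
Step 2 [NS]: N:car4-GO,E:wait,S:car3-GO,W:wait | queues: N=1 E=1 S=1 W=0
Step 3 [EW]: N:wait,E:car6-GO,S:wait,W:empty | queues: N=1 E=0 S=1 W=0
Step 4 [EW]: N:wait,E:empty,S:wait,W:empty | queues: N=1 E=0 S=1 W=0
Step 5 [NS]: N:car5-GO,E:wait,S:car7-GO,W:wait | queues: N=0 E=0 S=0 W=0
Car 4 crosses at step 2

2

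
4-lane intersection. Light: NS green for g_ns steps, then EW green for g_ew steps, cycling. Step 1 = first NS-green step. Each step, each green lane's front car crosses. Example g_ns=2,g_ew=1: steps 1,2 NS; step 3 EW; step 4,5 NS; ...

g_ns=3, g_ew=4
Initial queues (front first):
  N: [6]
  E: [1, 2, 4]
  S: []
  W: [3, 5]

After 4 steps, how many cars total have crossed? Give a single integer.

Answer: 3

Derivation:
Step 1 [NS]: N:car6-GO,E:wait,S:empty,W:wait | queues: N=0 E=3 S=0 W=2
Step 2 [NS]: N:empty,E:wait,S:empty,W:wait | queues: N=0 E=3 S=0 W=2
Step 3 [NS]: N:empty,E:wait,S:empty,W:wait | queues: N=0 E=3 S=0 W=2
Step 4 [EW]: N:wait,E:car1-GO,S:wait,W:car3-GO | queues: N=0 E=2 S=0 W=1
Cars crossed by step 4: 3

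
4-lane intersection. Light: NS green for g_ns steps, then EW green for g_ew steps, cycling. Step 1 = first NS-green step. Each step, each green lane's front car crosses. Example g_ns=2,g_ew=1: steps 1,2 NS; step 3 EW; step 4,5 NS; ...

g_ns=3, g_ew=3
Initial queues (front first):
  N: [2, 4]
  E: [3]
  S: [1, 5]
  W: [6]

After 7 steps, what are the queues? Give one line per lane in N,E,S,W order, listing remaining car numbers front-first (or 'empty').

Step 1 [NS]: N:car2-GO,E:wait,S:car1-GO,W:wait | queues: N=1 E=1 S=1 W=1
Step 2 [NS]: N:car4-GO,E:wait,S:car5-GO,W:wait | queues: N=0 E=1 S=0 W=1
Step 3 [NS]: N:empty,E:wait,S:empty,W:wait | queues: N=0 E=1 S=0 W=1
Step 4 [EW]: N:wait,E:car3-GO,S:wait,W:car6-GO | queues: N=0 E=0 S=0 W=0

N: empty
E: empty
S: empty
W: empty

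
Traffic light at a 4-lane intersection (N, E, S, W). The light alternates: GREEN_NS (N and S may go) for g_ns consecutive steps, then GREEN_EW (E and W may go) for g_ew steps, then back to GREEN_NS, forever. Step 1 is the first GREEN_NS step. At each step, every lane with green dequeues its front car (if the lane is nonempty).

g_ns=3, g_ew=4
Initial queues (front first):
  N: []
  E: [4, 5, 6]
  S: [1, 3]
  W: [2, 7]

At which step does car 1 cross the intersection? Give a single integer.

Step 1 [NS]: N:empty,E:wait,S:car1-GO,W:wait | queues: N=0 E=3 S=1 W=2
Step 2 [NS]: N:empty,E:wait,S:car3-GO,W:wait | queues: N=0 E=3 S=0 W=2
Step 3 [NS]: N:empty,E:wait,S:empty,W:wait | queues: N=0 E=3 S=0 W=2
Step 4 [EW]: N:wait,E:car4-GO,S:wait,W:car2-GO | queues: N=0 E=2 S=0 W=1
Step 5 [EW]: N:wait,E:car5-GO,S:wait,W:car7-GO | queues: N=0 E=1 S=0 W=0
Step 6 [EW]: N:wait,E:car6-GO,S:wait,W:empty | queues: N=0 E=0 S=0 W=0
Car 1 crosses at step 1

1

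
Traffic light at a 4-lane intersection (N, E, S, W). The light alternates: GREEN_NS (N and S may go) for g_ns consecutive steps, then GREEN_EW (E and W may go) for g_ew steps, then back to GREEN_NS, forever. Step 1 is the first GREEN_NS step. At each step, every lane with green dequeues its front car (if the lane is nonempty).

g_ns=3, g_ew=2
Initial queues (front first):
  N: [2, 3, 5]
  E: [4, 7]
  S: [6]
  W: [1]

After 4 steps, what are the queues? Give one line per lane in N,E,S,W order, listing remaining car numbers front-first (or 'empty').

Step 1 [NS]: N:car2-GO,E:wait,S:car6-GO,W:wait | queues: N=2 E=2 S=0 W=1
Step 2 [NS]: N:car3-GO,E:wait,S:empty,W:wait | queues: N=1 E=2 S=0 W=1
Step 3 [NS]: N:car5-GO,E:wait,S:empty,W:wait | queues: N=0 E=2 S=0 W=1
Step 4 [EW]: N:wait,E:car4-GO,S:wait,W:car1-GO | queues: N=0 E=1 S=0 W=0

N: empty
E: 7
S: empty
W: empty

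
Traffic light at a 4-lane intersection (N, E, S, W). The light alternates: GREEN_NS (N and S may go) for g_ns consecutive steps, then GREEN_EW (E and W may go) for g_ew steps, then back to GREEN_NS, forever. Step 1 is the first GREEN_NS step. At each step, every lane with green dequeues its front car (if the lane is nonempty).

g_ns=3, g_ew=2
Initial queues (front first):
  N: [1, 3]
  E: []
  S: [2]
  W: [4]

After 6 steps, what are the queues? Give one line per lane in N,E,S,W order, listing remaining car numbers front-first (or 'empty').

Step 1 [NS]: N:car1-GO,E:wait,S:car2-GO,W:wait | queues: N=1 E=0 S=0 W=1
Step 2 [NS]: N:car3-GO,E:wait,S:empty,W:wait | queues: N=0 E=0 S=0 W=1
Step 3 [NS]: N:empty,E:wait,S:empty,W:wait | queues: N=0 E=0 S=0 W=1
Step 4 [EW]: N:wait,E:empty,S:wait,W:car4-GO | queues: N=0 E=0 S=0 W=0

N: empty
E: empty
S: empty
W: empty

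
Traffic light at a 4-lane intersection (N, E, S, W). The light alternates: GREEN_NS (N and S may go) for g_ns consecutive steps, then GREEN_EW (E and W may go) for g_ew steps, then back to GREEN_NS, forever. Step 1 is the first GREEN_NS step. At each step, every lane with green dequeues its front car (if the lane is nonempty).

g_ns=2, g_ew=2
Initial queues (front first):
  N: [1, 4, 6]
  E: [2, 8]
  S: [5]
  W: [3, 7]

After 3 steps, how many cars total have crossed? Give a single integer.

Step 1 [NS]: N:car1-GO,E:wait,S:car5-GO,W:wait | queues: N=2 E=2 S=0 W=2
Step 2 [NS]: N:car4-GO,E:wait,S:empty,W:wait | queues: N=1 E=2 S=0 W=2
Step 3 [EW]: N:wait,E:car2-GO,S:wait,W:car3-GO | queues: N=1 E=1 S=0 W=1
Cars crossed by step 3: 5

Answer: 5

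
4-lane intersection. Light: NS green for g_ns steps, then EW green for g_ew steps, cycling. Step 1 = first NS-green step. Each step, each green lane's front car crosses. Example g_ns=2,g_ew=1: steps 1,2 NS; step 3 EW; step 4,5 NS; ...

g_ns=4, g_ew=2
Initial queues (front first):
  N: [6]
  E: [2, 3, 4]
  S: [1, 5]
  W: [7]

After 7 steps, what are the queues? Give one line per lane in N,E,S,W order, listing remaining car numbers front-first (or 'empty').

Step 1 [NS]: N:car6-GO,E:wait,S:car1-GO,W:wait | queues: N=0 E=3 S=1 W=1
Step 2 [NS]: N:empty,E:wait,S:car5-GO,W:wait | queues: N=0 E=3 S=0 W=1
Step 3 [NS]: N:empty,E:wait,S:empty,W:wait | queues: N=0 E=3 S=0 W=1
Step 4 [NS]: N:empty,E:wait,S:empty,W:wait | queues: N=0 E=3 S=0 W=1
Step 5 [EW]: N:wait,E:car2-GO,S:wait,W:car7-GO | queues: N=0 E=2 S=0 W=0
Step 6 [EW]: N:wait,E:car3-GO,S:wait,W:empty | queues: N=0 E=1 S=0 W=0
Step 7 [NS]: N:empty,E:wait,S:empty,W:wait | queues: N=0 E=1 S=0 W=0

N: empty
E: 4
S: empty
W: empty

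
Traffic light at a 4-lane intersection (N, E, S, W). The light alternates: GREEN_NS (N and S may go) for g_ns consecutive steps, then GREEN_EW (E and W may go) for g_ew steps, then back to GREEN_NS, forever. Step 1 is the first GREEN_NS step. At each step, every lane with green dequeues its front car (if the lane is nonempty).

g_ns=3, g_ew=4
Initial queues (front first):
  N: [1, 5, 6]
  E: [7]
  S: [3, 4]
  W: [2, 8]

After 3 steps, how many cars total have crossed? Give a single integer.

Step 1 [NS]: N:car1-GO,E:wait,S:car3-GO,W:wait | queues: N=2 E=1 S=1 W=2
Step 2 [NS]: N:car5-GO,E:wait,S:car4-GO,W:wait | queues: N=1 E=1 S=0 W=2
Step 3 [NS]: N:car6-GO,E:wait,S:empty,W:wait | queues: N=0 E=1 S=0 W=2
Cars crossed by step 3: 5

Answer: 5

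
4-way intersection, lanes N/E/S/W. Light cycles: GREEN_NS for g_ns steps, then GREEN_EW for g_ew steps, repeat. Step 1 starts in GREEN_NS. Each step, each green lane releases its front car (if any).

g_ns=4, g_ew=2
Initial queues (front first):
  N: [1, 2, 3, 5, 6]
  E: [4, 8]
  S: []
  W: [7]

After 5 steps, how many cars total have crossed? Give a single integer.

Answer: 6

Derivation:
Step 1 [NS]: N:car1-GO,E:wait,S:empty,W:wait | queues: N=4 E=2 S=0 W=1
Step 2 [NS]: N:car2-GO,E:wait,S:empty,W:wait | queues: N=3 E=2 S=0 W=1
Step 3 [NS]: N:car3-GO,E:wait,S:empty,W:wait | queues: N=2 E=2 S=0 W=1
Step 4 [NS]: N:car5-GO,E:wait,S:empty,W:wait | queues: N=1 E=2 S=0 W=1
Step 5 [EW]: N:wait,E:car4-GO,S:wait,W:car7-GO | queues: N=1 E=1 S=0 W=0
Cars crossed by step 5: 6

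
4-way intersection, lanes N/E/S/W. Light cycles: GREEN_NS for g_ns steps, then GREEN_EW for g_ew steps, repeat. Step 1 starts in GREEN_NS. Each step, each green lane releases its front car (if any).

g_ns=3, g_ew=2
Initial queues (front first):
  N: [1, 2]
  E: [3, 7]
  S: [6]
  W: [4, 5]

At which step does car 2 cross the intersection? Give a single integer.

Step 1 [NS]: N:car1-GO,E:wait,S:car6-GO,W:wait | queues: N=1 E=2 S=0 W=2
Step 2 [NS]: N:car2-GO,E:wait,S:empty,W:wait | queues: N=0 E=2 S=0 W=2
Step 3 [NS]: N:empty,E:wait,S:empty,W:wait | queues: N=0 E=2 S=0 W=2
Step 4 [EW]: N:wait,E:car3-GO,S:wait,W:car4-GO | queues: N=0 E=1 S=0 W=1
Step 5 [EW]: N:wait,E:car7-GO,S:wait,W:car5-GO | queues: N=0 E=0 S=0 W=0
Car 2 crosses at step 2

2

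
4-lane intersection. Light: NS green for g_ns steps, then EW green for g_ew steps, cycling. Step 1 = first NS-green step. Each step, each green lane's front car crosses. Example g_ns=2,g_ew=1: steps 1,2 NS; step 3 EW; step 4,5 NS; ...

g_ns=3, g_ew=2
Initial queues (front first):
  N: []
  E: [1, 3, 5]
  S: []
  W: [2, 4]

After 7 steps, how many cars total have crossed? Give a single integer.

Step 1 [NS]: N:empty,E:wait,S:empty,W:wait | queues: N=0 E=3 S=0 W=2
Step 2 [NS]: N:empty,E:wait,S:empty,W:wait | queues: N=0 E=3 S=0 W=2
Step 3 [NS]: N:empty,E:wait,S:empty,W:wait | queues: N=0 E=3 S=0 W=2
Step 4 [EW]: N:wait,E:car1-GO,S:wait,W:car2-GO | queues: N=0 E=2 S=0 W=1
Step 5 [EW]: N:wait,E:car3-GO,S:wait,W:car4-GO | queues: N=0 E=1 S=0 W=0
Step 6 [NS]: N:empty,E:wait,S:empty,W:wait | queues: N=0 E=1 S=0 W=0
Step 7 [NS]: N:empty,E:wait,S:empty,W:wait | queues: N=0 E=1 S=0 W=0
Cars crossed by step 7: 4

Answer: 4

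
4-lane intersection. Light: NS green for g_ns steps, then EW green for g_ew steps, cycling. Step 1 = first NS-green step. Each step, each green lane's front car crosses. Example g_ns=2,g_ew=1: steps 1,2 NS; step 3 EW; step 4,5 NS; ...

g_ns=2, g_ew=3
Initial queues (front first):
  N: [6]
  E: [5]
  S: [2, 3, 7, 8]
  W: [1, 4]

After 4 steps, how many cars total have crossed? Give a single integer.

Step 1 [NS]: N:car6-GO,E:wait,S:car2-GO,W:wait | queues: N=0 E=1 S=3 W=2
Step 2 [NS]: N:empty,E:wait,S:car3-GO,W:wait | queues: N=0 E=1 S=2 W=2
Step 3 [EW]: N:wait,E:car5-GO,S:wait,W:car1-GO | queues: N=0 E=0 S=2 W=1
Step 4 [EW]: N:wait,E:empty,S:wait,W:car4-GO | queues: N=0 E=0 S=2 W=0
Cars crossed by step 4: 6

Answer: 6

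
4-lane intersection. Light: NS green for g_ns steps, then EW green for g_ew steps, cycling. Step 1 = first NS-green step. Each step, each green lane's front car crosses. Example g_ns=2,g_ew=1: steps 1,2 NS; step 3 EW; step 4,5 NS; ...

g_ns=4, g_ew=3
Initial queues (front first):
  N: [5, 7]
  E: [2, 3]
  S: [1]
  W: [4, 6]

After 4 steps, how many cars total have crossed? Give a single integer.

Answer: 3

Derivation:
Step 1 [NS]: N:car5-GO,E:wait,S:car1-GO,W:wait | queues: N=1 E=2 S=0 W=2
Step 2 [NS]: N:car7-GO,E:wait,S:empty,W:wait | queues: N=0 E=2 S=0 W=2
Step 3 [NS]: N:empty,E:wait,S:empty,W:wait | queues: N=0 E=2 S=0 W=2
Step 4 [NS]: N:empty,E:wait,S:empty,W:wait | queues: N=0 E=2 S=0 W=2
Cars crossed by step 4: 3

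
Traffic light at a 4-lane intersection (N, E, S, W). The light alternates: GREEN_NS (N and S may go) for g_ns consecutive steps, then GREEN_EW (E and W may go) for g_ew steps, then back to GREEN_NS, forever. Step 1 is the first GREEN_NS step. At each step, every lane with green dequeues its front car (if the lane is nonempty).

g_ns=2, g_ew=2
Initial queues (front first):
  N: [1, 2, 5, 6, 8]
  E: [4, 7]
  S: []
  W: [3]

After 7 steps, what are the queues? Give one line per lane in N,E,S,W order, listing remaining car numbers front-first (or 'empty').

Step 1 [NS]: N:car1-GO,E:wait,S:empty,W:wait | queues: N=4 E=2 S=0 W=1
Step 2 [NS]: N:car2-GO,E:wait,S:empty,W:wait | queues: N=3 E=2 S=0 W=1
Step 3 [EW]: N:wait,E:car4-GO,S:wait,W:car3-GO | queues: N=3 E=1 S=0 W=0
Step 4 [EW]: N:wait,E:car7-GO,S:wait,W:empty | queues: N=3 E=0 S=0 W=0
Step 5 [NS]: N:car5-GO,E:wait,S:empty,W:wait | queues: N=2 E=0 S=0 W=0
Step 6 [NS]: N:car6-GO,E:wait,S:empty,W:wait | queues: N=1 E=0 S=0 W=0
Step 7 [EW]: N:wait,E:empty,S:wait,W:empty | queues: N=1 E=0 S=0 W=0

N: 8
E: empty
S: empty
W: empty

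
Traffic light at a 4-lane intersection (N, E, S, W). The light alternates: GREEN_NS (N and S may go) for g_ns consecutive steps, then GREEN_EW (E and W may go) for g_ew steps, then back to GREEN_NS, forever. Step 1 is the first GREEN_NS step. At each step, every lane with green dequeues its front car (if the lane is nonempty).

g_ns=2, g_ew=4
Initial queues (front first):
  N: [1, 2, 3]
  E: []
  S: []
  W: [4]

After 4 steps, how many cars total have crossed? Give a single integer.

Step 1 [NS]: N:car1-GO,E:wait,S:empty,W:wait | queues: N=2 E=0 S=0 W=1
Step 2 [NS]: N:car2-GO,E:wait,S:empty,W:wait | queues: N=1 E=0 S=0 W=1
Step 3 [EW]: N:wait,E:empty,S:wait,W:car4-GO | queues: N=1 E=0 S=0 W=0
Step 4 [EW]: N:wait,E:empty,S:wait,W:empty | queues: N=1 E=0 S=0 W=0
Cars crossed by step 4: 3

Answer: 3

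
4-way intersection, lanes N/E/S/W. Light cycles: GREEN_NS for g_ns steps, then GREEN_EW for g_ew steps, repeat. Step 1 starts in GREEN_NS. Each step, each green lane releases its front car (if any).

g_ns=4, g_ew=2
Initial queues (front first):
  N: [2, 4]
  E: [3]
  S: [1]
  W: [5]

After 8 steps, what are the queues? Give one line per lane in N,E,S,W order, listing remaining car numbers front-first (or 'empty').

Step 1 [NS]: N:car2-GO,E:wait,S:car1-GO,W:wait | queues: N=1 E=1 S=0 W=1
Step 2 [NS]: N:car4-GO,E:wait,S:empty,W:wait | queues: N=0 E=1 S=0 W=1
Step 3 [NS]: N:empty,E:wait,S:empty,W:wait | queues: N=0 E=1 S=0 W=1
Step 4 [NS]: N:empty,E:wait,S:empty,W:wait | queues: N=0 E=1 S=0 W=1
Step 5 [EW]: N:wait,E:car3-GO,S:wait,W:car5-GO | queues: N=0 E=0 S=0 W=0

N: empty
E: empty
S: empty
W: empty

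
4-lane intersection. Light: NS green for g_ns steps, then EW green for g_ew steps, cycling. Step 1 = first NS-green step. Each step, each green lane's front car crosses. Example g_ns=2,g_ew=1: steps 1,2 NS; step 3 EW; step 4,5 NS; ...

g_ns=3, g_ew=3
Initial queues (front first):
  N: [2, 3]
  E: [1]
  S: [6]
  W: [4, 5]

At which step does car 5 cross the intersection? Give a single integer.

Step 1 [NS]: N:car2-GO,E:wait,S:car6-GO,W:wait | queues: N=1 E=1 S=0 W=2
Step 2 [NS]: N:car3-GO,E:wait,S:empty,W:wait | queues: N=0 E=1 S=0 W=2
Step 3 [NS]: N:empty,E:wait,S:empty,W:wait | queues: N=0 E=1 S=0 W=2
Step 4 [EW]: N:wait,E:car1-GO,S:wait,W:car4-GO | queues: N=0 E=0 S=0 W=1
Step 5 [EW]: N:wait,E:empty,S:wait,W:car5-GO | queues: N=0 E=0 S=0 W=0
Car 5 crosses at step 5

5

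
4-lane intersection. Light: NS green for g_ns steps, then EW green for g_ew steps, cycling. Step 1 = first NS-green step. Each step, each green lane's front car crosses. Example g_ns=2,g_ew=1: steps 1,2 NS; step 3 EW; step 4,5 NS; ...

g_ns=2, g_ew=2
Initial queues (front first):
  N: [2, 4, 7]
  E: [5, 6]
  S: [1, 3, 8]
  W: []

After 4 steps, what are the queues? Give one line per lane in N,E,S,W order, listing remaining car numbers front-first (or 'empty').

Step 1 [NS]: N:car2-GO,E:wait,S:car1-GO,W:wait | queues: N=2 E=2 S=2 W=0
Step 2 [NS]: N:car4-GO,E:wait,S:car3-GO,W:wait | queues: N=1 E=2 S=1 W=0
Step 3 [EW]: N:wait,E:car5-GO,S:wait,W:empty | queues: N=1 E=1 S=1 W=0
Step 4 [EW]: N:wait,E:car6-GO,S:wait,W:empty | queues: N=1 E=0 S=1 W=0

N: 7
E: empty
S: 8
W: empty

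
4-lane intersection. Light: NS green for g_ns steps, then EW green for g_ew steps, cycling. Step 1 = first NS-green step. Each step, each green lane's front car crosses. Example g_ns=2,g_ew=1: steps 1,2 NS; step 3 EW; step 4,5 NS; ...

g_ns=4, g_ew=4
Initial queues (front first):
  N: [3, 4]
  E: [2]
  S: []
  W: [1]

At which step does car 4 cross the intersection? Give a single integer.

Step 1 [NS]: N:car3-GO,E:wait,S:empty,W:wait | queues: N=1 E=1 S=0 W=1
Step 2 [NS]: N:car4-GO,E:wait,S:empty,W:wait | queues: N=0 E=1 S=0 W=1
Step 3 [NS]: N:empty,E:wait,S:empty,W:wait | queues: N=0 E=1 S=0 W=1
Step 4 [NS]: N:empty,E:wait,S:empty,W:wait | queues: N=0 E=1 S=0 W=1
Step 5 [EW]: N:wait,E:car2-GO,S:wait,W:car1-GO | queues: N=0 E=0 S=0 W=0
Car 4 crosses at step 2

2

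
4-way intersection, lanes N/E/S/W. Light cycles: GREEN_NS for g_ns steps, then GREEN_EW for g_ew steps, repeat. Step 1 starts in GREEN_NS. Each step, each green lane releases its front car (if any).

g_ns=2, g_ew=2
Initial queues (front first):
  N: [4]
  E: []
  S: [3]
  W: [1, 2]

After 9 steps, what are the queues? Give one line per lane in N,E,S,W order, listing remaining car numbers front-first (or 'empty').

Step 1 [NS]: N:car4-GO,E:wait,S:car3-GO,W:wait | queues: N=0 E=0 S=0 W=2
Step 2 [NS]: N:empty,E:wait,S:empty,W:wait | queues: N=0 E=0 S=0 W=2
Step 3 [EW]: N:wait,E:empty,S:wait,W:car1-GO | queues: N=0 E=0 S=0 W=1
Step 4 [EW]: N:wait,E:empty,S:wait,W:car2-GO | queues: N=0 E=0 S=0 W=0

N: empty
E: empty
S: empty
W: empty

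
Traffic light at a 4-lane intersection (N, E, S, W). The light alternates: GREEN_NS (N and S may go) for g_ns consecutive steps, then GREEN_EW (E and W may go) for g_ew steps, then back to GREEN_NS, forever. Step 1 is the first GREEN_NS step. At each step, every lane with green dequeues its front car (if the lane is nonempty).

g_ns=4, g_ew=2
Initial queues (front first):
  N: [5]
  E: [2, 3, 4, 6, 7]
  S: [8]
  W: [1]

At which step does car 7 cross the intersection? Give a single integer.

Step 1 [NS]: N:car5-GO,E:wait,S:car8-GO,W:wait | queues: N=0 E=5 S=0 W=1
Step 2 [NS]: N:empty,E:wait,S:empty,W:wait | queues: N=0 E=5 S=0 W=1
Step 3 [NS]: N:empty,E:wait,S:empty,W:wait | queues: N=0 E=5 S=0 W=1
Step 4 [NS]: N:empty,E:wait,S:empty,W:wait | queues: N=0 E=5 S=0 W=1
Step 5 [EW]: N:wait,E:car2-GO,S:wait,W:car1-GO | queues: N=0 E=4 S=0 W=0
Step 6 [EW]: N:wait,E:car3-GO,S:wait,W:empty | queues: N=0 E=3 S=0 W=0
Step 7 [NS]: N:empty,E:wait,S:empty,W:wait | queues: N=0 E=3 S=0 W=0
Step 8 [NS]: N:empty,E:wait,S:empty,W:wait | queues: N=0 E=3 S=0 W=0
Step 9 [NS]: N:empty,E:wait,S:empty,W:wait | queues: N=0 E=3 S=0 W=0
Step 10 [NS]: N:empty,E:wait,S:empty,W:wait | queues: N=0 E=3 S=0 W=0
Step 11 [EW]: N:wait,E:car4-GO,S:wait,W:empty | queues: N=0 E=2 S=0 W=0
Step 12 [EW]: N:wait,E:car6-GO,S:wait,W:empty | queues: N=0 E=1 S=0 W=0
Step 13 [NS]: N:empty,E:wait,S:empty,W:wait | queues: N=0 E=1 S=0 W=0
Step 14 [NS]: N:empty,E:wait,S:empty,W:wait | queues: N=0 E=1 S=0 W=0
Step 15 [NS]: N:empty,E:wait,S:empty,W:wait | queues: N=0 E=1 S=0 W=0
Step 16 [NS]: N:empty,E:wait,S:empty,W:wait | queues: N=0 E=1 S=0 W=0
Step 17 [EW]: N:wait,E:car7-GO,S:wait,W:empty | queues: N=0 E=0 S=0 W=0
Car 7 crosses at step 17

17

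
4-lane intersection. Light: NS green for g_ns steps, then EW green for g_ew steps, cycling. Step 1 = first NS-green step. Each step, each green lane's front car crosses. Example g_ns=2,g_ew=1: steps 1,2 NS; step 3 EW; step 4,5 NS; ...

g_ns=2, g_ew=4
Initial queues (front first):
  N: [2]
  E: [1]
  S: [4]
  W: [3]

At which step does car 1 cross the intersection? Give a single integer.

Step 1 [NS]: N:car2-GO,E:wait,S:car4-GO,W:wait | queues: N=0 E=1 S=0 W=1
Step 2 [NS]: N:empty,E:wait,S:empty,W:wait | queues: N=0 E=1 S=0 W=1
Step 3 [EW]: N:wait,E:car1-GO,S:wait,W:car3-GO | queues: N=0 E=0 S=0 W=0
Car 1 crosses at step 3

3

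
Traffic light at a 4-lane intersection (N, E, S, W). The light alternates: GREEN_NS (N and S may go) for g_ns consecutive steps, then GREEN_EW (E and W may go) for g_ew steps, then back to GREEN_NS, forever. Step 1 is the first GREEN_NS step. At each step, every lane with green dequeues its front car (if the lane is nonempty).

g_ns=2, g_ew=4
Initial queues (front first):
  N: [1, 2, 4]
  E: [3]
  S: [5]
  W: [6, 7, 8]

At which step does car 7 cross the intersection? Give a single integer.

Step 1 [NS]: N:car1-GO,E:wait,S:car5-GO,W:wait | queues: N=2 E=1 S=0 W=3
Step 2 [NS]: N:car2-GO,E:wait,S:empty,W:wait | queues: N=1 E=1 S=0 W=3
Step 3 [EW]: N:wait,E:car3-GO,S:wait,W:car6-GO | queues: N=1 E=0 S=0 W=2
Step 4 [EW]: N:wait,E:empty,S:wait,W:car7-GO | queues: N=1 E=0 S=0 W=1
Step 5 [EW]: N:wait,E:empty,S:wait,W:car8-GO | queues: N=1 E=0 S=0 W=0
Step 6 [EW]: N:wait,E:empty,S:wait,W:empty | queues: N=1 E=0 S=0 W=0
Step 7 [NS]: N:car4-GO,E:wait,S:empty,W:wait | queues: N=0 E=0 S=0 W=0
Car 7 crosses at step 4

4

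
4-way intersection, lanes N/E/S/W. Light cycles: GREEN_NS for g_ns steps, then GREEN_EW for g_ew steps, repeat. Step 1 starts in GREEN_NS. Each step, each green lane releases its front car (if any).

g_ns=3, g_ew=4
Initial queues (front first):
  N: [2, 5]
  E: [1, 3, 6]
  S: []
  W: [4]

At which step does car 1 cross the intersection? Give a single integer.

Step 1 [NS]: N:car2-GO,E:wait,S:empty,W:wait | queues: N=1 E=3 S=0 W=1
Step 2 [NS]: N:car5-GO,E:wait,S:empty,W:wait | queues: N=0 E=3 S=0 W=1
Step 3 [NS]: N:empty,E:wait,S:empty,W:wait | queues: N=0 E=3 S=0 W=1
Step 4 [EW]: N:wait,E:car1-GO,S:wait,W:car4-GO | queues: N=0 E=2 S=0 W=0
Step 5 [EW]: N:wait,E:car3-GO,S:wait,W:empty | queues: N=0 E=1 S=0 W=0
Step 6 [EW]: N:wait,E:car6-GO,S:wait,W:empty | queues: N=0 E=0 S=0 W=0
Car 1 crosses at step 4

4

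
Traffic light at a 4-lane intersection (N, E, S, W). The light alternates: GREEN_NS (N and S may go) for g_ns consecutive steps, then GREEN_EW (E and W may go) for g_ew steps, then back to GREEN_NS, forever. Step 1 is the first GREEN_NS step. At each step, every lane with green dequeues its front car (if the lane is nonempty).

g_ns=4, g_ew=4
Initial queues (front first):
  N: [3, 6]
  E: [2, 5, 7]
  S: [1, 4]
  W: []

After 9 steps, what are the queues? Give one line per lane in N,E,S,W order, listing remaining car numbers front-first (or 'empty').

Step 1 [NS]: N:car3-GO,E:wait,S:car1-GO,W:wait | queues: N=1 E=3 S=1 W=0
Step 2 [NS]: N:car6-GO,E:wait,S:car4-GO,W:wait | queues: N=0 E=3 S=0 W=0
Step 3 [NS]: N:empty,E:wait,S:empty,W:wait | queues: N=0 E=3 S=0 W=0
Step 4 [NS]: N:empty,E:wait,S:empty,W:wait | queues: N=0 E=3 S=0 W=0
Step 5 [EW]: N:wait,E:car2-GO,S:wait,W:empty | queues: N=0 E=2 S=0 W=0
Step 6 [EW]: N:wait,E:car5-GO,S:wait,W:empty | queues: N=0 E=1 S=0 W=0
Step 7 [EW]: N:wait,E:car7-GO,S:wait,W:empty | queues: N=0 E=0 S=0 W=0

N: empty
E: empty
S: empty
W: empty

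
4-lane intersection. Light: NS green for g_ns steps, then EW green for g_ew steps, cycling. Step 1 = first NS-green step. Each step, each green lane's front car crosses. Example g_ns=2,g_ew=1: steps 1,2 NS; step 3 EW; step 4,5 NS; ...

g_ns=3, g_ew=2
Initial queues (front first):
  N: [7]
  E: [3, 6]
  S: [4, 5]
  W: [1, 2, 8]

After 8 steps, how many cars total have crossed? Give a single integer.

Answer: 7

Derivation:
Step 1 [NS]: N:car7-GO,E:wait,S:car4-GO,W:wait | queues: N=0 E=2 S=1 W=3
Step 2 [NS]: N:empty,E:wait,S:car5-GO,W:wait | queues: N=0 E=2 S=0 W=3
Step 3 [NS]: N:empty,E:wait,S:empty,W:wait | queues: N=0 E=2 S=0 W=3
Step 4 [EW]: N:wait,E:car3-GO,S:wait,W:car1-GO | queues: N=0 E=1 S=0 W=2
Step 5 [EW]: N:wait,E:car6-GO,S:wait,W:car2-GO | queues: N=0 E=0 S=0 W=1
Step 6 [NS]: N:empty,E:wait,S:empty,W:wait | queues: N=0 E=0 S=0 W=1
Step 7 [NS]: N:empty,E:wait,S:empty,W:wait | queues: N=0 E=0 S=0 W=1
Step 8 [NS]: N:empty,E:wait,S:empty,W:wait | queues: N=0 E=0 S=0 W=1
Cars crossed by step 8: 7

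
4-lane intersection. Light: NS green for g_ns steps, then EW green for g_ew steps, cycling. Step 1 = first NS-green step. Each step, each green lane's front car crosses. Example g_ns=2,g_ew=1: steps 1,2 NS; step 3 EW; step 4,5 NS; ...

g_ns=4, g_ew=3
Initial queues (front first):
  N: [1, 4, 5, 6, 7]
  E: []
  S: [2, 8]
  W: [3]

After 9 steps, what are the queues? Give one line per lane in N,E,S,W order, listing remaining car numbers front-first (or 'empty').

Step 1 [NS]: N:car1-GO,E:wait,S:car2-GO,W:wait | queues: N=4 E=0 S=1 W=1
Step 2 [NS]: N:car4-GO,E:wait,S:car8-GO,W:wait | queues: N=3 E=0 S=0 W=1
Step 3 [NS]: N:car5-GO,E:wait,S:empty,W:wait | queues: N=2 E=0 S=0 W=1
Step 4 [NS]: N:car6-GO,E:wait,S:empty,W:wait | queues: N=1 E=0 S=0 W=1
Step 5 [EW]: N:wait,E:empty,S:wait,W:car3-GO | queues: N=1 E=0 S=0 W=0
Step 6 [EW]: N:wait,E:empty,S:wait,W:empty | queues: N=1 E=0 S=0 W=0
Step 7 [EW]: N:wait,E:empty,S:wait,W:empty | queues: N=1 E=0 S=0 W=0
Step 8 [NS]: N:car7-GO,E:wait,S:empty,W:wait | queues: N=0 E=0 S=0 W=0

N: empty
E: empty
S: empty
W: empty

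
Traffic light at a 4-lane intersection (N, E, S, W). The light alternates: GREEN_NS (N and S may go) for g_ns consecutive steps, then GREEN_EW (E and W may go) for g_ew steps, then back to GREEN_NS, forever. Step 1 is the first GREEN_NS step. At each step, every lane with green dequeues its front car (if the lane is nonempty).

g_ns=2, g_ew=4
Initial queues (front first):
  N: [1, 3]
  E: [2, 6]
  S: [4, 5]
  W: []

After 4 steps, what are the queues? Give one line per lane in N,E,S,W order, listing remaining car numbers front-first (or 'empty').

Step 1 [NS]: N:car1-GO,E:wait,S:car4-GO,W:wait | queues: N=1 E=2 S=1 W=0
Step 2 [NS]: N:car3-GO,E:wait,S:car5-GO,W:wait | queues: N=0 E=2 S=0 W=0
Step 3 [EW]: N:wait,E:car2-GO,S:wait,W:empty | queues: N=0 E=1 S=0 W=0
Step 4 [EW]: N:wait,E:car6-GO,S:wait,W:empty | queues: N=0 E=0 S=0 W=0

N: empty
E: empty
S: empty
W: empty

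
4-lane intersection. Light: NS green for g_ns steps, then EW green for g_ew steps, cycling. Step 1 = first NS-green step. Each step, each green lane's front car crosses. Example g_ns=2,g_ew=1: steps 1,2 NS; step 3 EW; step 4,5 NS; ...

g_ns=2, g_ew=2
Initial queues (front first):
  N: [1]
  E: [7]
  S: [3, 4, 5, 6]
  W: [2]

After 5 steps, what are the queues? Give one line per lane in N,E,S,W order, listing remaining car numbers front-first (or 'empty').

Step 1 [NS]: N:car1-GO,E:wait,S:car3-GO,W:wait | queues: N=0 E=1 S=3 W=1
Step 2 [NS]: N:empty,E:wait,S:car4-GO,W:wait | queues: N=0 E=1 S=2 W=1
Step 3 [EW]: N:wait,E:car7-GO,S:wait,W:car2-GO | queues: N=0 E=0 S=2 W=0
Step 4 [EW]: N:wait,E:empty,S:wait,W:empty | queues: N=0 E=0 S=2 W=0
Step 5 [NS]: N:empty,E:wait,S:car5-GO,W:wait | queues: N=0 E=0 S=1 W=0

N: empty
E: empty
S: 6
W: empty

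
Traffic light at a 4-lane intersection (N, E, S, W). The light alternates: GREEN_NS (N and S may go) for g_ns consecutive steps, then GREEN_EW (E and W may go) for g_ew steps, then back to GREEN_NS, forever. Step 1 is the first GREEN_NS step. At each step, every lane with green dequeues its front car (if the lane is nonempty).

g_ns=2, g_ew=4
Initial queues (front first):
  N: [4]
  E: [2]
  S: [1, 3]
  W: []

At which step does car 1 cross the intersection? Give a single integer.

Step 1 [NS]: N:car4-GO,E:wait,S:car1-GO,W:wait | queues: N=0 E=1 S=1 W=0
Step 2 [NS]: N:empty,E:wait,S:car3-GO,W:wait | queues: N=0 E=1 S=0 W=0
Step 3 [EW]: N:wait,E:car2-GO,S:wait,W:empty | queues: N=0 E=0 S=0 W=0
Car 1 crosses at step 1

1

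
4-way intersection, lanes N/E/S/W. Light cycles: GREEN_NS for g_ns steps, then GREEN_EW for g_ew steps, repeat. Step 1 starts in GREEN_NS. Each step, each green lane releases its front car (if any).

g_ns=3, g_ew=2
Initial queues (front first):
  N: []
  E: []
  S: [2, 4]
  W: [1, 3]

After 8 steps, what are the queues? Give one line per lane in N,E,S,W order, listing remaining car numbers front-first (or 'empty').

Step 1 [NS]: N:empty,E:wait,S:car2-GO,W:wait | queues: N=0 E=0 S=1 W=2
Step 2 [NS]: N:empty,E:wait,S:car4-GO,W:wait | queues: N=0 E=0 S=0 W=2
Step 3 [NS]: N:empty,E:wait,S:empty,W:wait | queues: N=0 E=0 S=0 W=2
Step 4 [EW]: N:wait,E:empty,S:wait,W:car1-GO | queues: N=0 E=0 S=0 W=1
Step 5 [EW]: N:wait,E:empty,S:wait,W:car3-GO | queues: N=0 E=0 S=0 W=0

N: empty
E: empty
S: empty
W: empty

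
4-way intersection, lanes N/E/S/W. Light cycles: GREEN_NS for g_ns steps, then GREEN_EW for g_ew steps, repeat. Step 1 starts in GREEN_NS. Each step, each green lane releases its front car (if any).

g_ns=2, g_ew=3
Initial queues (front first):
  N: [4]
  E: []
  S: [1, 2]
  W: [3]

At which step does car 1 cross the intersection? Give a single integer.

Step 1 [NS]: N:car4-GO,E:wait,S:car1-GO,W:wait | queues: N=0 E=0 S=1 W=1
Step 2 [NS]: N:empty,E:wait,S:car2-GO,W:wait | queues: N=0 E=0 S=0 W=1
Step 3 [EW]: N:wait,E:empty,S:wait,W:car3-GO | queues: N=0 E=0 S=0 W=0
Car 1 crosses at step 1

1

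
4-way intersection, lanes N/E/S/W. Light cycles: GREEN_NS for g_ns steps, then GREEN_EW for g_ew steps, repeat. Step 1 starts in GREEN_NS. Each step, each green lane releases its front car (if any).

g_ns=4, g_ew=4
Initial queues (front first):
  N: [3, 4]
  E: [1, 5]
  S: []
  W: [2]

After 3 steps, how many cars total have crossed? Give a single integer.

Answer: 2

Derivation:
Step 1 [NS]: N:car3-GO,E:wait,S:empty,W:wait | queues: N=1 E=2 S=0 W=1
Step 2 [NS]: N:car4-GO,E:wait,S:empty,W:wait | queues: N=0 E=2 S=0 W=1
Step 3 [NS]: N:empty,E:wait,S:empty,W:wait | queues: N=0 E=2 S=0 W=1
Cars crossed by step 3: 2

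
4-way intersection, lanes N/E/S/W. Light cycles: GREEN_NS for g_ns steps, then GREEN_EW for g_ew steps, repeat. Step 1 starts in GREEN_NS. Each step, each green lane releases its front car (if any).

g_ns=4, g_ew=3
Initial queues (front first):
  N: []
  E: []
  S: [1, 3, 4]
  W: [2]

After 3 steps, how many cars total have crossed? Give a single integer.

Answer: 3

Derivation:
Step 1 [NS]: N:empty,E:wait,S:car1-GO,W:wait | queues: N=0 E=0 S=2 W=1
Step 2 [NS]: N:empty,E:wait,S:car3-GO,W:wait | queues: N=0 E=0 S=1 W=1
Step 3 [NS]: N:empty,E:wait,S:car4-GO,W:wait | queues: N=0 E=0 S=0 W=1
Cars crossed by step 3: 3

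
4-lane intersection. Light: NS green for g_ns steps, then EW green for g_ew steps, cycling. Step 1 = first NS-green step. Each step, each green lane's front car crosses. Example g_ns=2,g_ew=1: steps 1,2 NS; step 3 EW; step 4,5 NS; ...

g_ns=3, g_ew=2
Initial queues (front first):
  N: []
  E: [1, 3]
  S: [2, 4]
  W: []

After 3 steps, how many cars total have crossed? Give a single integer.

Answer: 2

Derivation:
Step 1 [NS]: N:empty,E:wait,S:car2-GO,W:wait | queues: N=0 E=2 S=1 W=0
Step 2 [NS]: N:empty,E:wait,S:car4-GO,W:wait | queues: N=0 E=2 S=0 W=0
Step 3 [NS]: N:empty,E:wait,S:empty,W:wait | queues: N=0 E=2 S=0 W=0
Cars crossed by step 3: 2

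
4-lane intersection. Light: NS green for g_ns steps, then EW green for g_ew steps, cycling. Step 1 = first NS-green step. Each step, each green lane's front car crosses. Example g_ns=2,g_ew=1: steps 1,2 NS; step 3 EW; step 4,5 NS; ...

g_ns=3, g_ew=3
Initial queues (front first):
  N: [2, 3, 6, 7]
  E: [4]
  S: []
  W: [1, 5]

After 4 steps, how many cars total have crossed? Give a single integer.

Step 1 [NS]: N:car2-GO,E:wait,S:empty,W:wait | queues: N=3 E=1 S=0 W=2
Step 2 [NS]: N:car3-GO,E:wait,S:empty,W:wait | queues: N=2 E=1 S=0 W=2
Step 3 [NS]: N:car6-GO,E:wait,S:empty,W:wait | queues: N=1 E=1 S=0 W=2
Step 4 [EW]: N:wait,E:car4-GO,S:wait,W:car1-GO | queues: N=1 E=0 S=0 W=1
Cars crossed by step 4: 5

Answer: 5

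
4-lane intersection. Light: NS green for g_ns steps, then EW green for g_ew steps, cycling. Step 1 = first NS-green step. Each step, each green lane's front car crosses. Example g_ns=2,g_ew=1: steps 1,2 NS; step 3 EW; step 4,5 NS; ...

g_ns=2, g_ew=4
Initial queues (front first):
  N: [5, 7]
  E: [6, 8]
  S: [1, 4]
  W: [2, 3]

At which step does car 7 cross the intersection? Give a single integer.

Step 1 [NS]: N:car5-GO,E:wait,S:car1-GO,W:wait | queues: N=1 E=2 S=1 W=2
Step 2 [NS]: N:car7-GO,E:wait,S:car4-GO,W:wait | queues: N=0 E=2 S=0 W=2
Step 3 [EW]: N:wait,E:car6-GO,S:wait,W:car2-GO | queues: N=0 E=1 S=0 W=1
Step 4 [EW]: N:wait,E:car8-GO,S:wait,W:car3-GO | queues: N=0 E=0 S=0 W=0
Car 7 crosses at step 2

2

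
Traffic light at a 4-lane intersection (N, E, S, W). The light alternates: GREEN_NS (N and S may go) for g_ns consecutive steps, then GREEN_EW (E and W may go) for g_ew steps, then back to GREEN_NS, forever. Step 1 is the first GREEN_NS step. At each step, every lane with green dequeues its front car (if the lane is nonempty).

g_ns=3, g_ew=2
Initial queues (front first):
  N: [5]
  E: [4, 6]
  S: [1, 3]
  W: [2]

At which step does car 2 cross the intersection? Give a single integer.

Step 1 [NS]: N:car5-GO,E:wait,S:car1-GO,W:wait | queues: N=0 E=2 S=1 W=1
Step 2 [NS]: N:empty,E:wait,S:car3-GO,W:wait | queues: N=0 E=2 S=0 W=1
Step 3 [NS]: N:empty,E:wait,S:empty,W:wait | queues: N=0 E=2 S=0 W=1
Step 4 [EW]: N:wait,E:car4-GO,S:wait,W:car2-GO | queues: N=0 E=1 S=0 W=0
Step 5 [EW]: N:wait,E:car6-GO,S:wait,W:empty | queues: N=0 E=0 S=0 W=0
Car 2 crosses at step 4

4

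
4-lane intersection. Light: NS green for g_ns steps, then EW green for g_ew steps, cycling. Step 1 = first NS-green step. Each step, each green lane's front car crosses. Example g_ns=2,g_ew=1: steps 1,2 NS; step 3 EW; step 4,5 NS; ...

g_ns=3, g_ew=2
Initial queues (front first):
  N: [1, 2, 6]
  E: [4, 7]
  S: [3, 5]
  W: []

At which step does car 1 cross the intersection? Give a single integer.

Step 1 [NS]: N:car1-GO,E:wait,S:car3-GO,W:wait | queues: N=2 E=2 S=1 W=0
Step 2 [NS]: N:car2-GO,E:wait,S:car5-GO,W:wait | queues: N=1 E=2 S=0 W=0
Step 3 [NS]: N:car6-GO,E:wait,S:empty,W:wait | queues: N=0 E=2 S=0 W=0
Step 4 [EW]: N:wait,E:car4-GO,S:wait,W:empty | queues: N=0 E=1 S=0 W=0
Step 5 [EW]: N:wait,E:car7-GO,S:wait,W:empty | queues: N=0 E=0 S=0 W=0
Car 1 crosses at step 1

1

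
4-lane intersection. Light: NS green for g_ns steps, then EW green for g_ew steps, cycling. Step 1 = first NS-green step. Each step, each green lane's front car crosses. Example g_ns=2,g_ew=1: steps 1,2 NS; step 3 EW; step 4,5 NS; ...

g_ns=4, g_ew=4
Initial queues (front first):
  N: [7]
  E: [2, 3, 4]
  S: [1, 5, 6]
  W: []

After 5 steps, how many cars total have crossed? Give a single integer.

Step 1 [NS]: N:car7-GO,E:wait,S:car1-GO,W:wait | queues: N=0 E=3 S=2 W=0
Step 2 [NS]: N:empty,E:wait,S:car5-GO,W:wait | queues: N=0 E=3 S=1 W=0
Step 3 [NS]: N:empty,E:wait,S:car6-GO,W:wait | queues: N=0 E=3 S=0 W=0
Step 4 [NS]: N:empty,E:wait,S:empty,W:wait | queues: N=0 E=3 S=0 W=0
Step 5 [EW]: N:wait,E:car2-GO,S:wait,W:empty | queues: N=0 E=2 S=0 W=0
Cars crossed by step 5: 5

Answer: 5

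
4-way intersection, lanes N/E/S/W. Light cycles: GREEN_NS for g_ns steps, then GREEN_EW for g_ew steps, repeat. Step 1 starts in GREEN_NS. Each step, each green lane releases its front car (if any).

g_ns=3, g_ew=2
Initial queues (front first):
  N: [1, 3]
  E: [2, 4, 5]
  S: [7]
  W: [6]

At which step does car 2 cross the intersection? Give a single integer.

Step 1 [NS]: N:car1-GO,E:wait,S:car7-GO,W:wait | queues: N=1 E=3 S=0 W=1
Step 2 [NS]: N:car3-GO,E:wait,S:empty,W:wait | queues: N=0 E=3 S=0 W=1
Step 3 [NS]: N:empty,E:wait,S:empty,W:wait | queues: N=0 E=3 S=0 W=1
Step 4 [EW]: N:wait,E:car2-GO,S:wait,W:car6-GO | queues: N=0 E=2 S=0 W=0
Step 5 [EW]: N:wait,E:car4-GO,S:wait,W:empty | queues: N=0 E=1 S=0 W=0
Step 6 [NS]: N:empty,E:wait,S:empty,W:wait | queues: N=0 E=1 S=0 W=0
Step 7 [NS]: N:empty,E:wait,S:empty,W:wait | queues: N=0 E=1 S=0 W=0
Step 8 [NS]: N:empty,E:wait,S:empty,W:wait | queues: N=0 E=1 S=0 W=0
Step 9 [EW]: N:wait,E:car5-GO,S:wait,W:empty | queues: N=0 E=0 S=0 W=0
Car 2 crosses at step 4

4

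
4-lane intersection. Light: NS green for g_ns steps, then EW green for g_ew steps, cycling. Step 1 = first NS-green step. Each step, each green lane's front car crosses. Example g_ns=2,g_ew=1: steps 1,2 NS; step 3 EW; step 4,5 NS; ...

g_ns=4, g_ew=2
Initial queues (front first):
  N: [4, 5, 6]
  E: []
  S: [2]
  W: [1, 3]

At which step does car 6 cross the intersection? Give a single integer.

Step 1 [NS]: N:car4-GO,E:wait,S:car2-GO,W:wait | queues: N=2 E=0 S=0 W=2
Step 2 [NS]: N:car5-GO,E:wait,S:empty,W:wait | queues: N=1 E=0 S=0 W=2
Step 3 [NS]: N:car6-GO,E:wait,S:empty,W:wait | queues: N=0 E=0 S=0 W=2
Step 4 [NS]: N:empty,E:wait,S:empty,W:wait | queues: N=0 E=0 S=0 W=2
Step 5 [EW]: N:wait,E:empty,S:wait,W:car1-GO | queues: N=0 E=0 S=0 W=1
Step 6 [EW]: N:wait,E:empty,S:wait,W:car3-GO | queues: N=0 E=0 S=0 W=0
Car 6 crosses at step 3

3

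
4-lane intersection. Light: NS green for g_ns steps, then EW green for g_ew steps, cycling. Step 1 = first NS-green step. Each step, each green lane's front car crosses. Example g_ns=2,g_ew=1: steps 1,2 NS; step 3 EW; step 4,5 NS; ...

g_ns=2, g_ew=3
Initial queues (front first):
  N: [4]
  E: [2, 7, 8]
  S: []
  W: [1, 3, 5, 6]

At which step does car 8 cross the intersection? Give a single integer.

Step 1 [NS]: N:car4-GO,E:wait,S:empty,W:wait | queues: N=0 E=3 S=0 W=4
Step 2 [NS]: N:empty,E:wait,S:empty,W:wait | queues: N=0 E=3 S=0 W=4
Step 3 [EW]: N:wait,E:car2-GO,S:wait,W:car1-GO | queues: N=0 E=2 S=0 W=3
Step 4 [EW]: N:wait,E:car7-GO,S:wait,W:car3-GO | queues: N=0 E=1 S=0 W=2
Step 5 [EW]: N:wait,E:car8-GO,S:wait,W:car5-GO | queues: N=0 E=0 S=0 W=1
Step 6 [NS]: N:empty,E:wait,S:empty,W:wait | queues: N=0 E=0 S=0 W=1
Step 7 [NS]: N:empty,E:wait,S:empty,W:wait | queues: N=0 E=0 S=0 W=1
Step 8 [EW]: N:wait,E:empty,S:wait,W:car6-GO | queues: N=0 E=0 S=0 W=0
Car 8 crosses at step 5

5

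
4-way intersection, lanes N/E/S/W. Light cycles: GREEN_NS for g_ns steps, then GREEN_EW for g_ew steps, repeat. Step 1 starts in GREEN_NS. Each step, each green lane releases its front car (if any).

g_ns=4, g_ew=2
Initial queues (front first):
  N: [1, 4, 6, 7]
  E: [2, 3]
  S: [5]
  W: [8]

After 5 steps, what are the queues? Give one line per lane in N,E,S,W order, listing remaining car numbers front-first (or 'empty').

Step 1 [NS]: N:car1-GO,E:wait,S:car5-GO,W:wait | queues: N=3 E=2 S=0 W=1
Step 2 [NS]: N:car4-GO,E:wait,S:empty,W:wait | queues: N=2 E=2 S=0 W=1
Step 3 [NS]: N:car6-GO,E:wait,S:empty,W:wait | queues: N=1 E=2 S=0 W=1
Step 4 [NS]: N:car7-GO,E:wait,S:empty,W:wait | queues: N=0 E=2 S=0 W=1
Step 5 [EW]: N:wait,E:car2-GO,S:wait,W:car8-GO | queues: N=0 E=1 S=0 W=0

N: empty
E: 3
S: empty
W: empty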